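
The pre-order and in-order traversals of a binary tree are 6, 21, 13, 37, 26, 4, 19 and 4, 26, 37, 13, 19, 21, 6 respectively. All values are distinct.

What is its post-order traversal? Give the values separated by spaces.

4 26 37 19 13 21 6

The first element of pre-order is the root; it splits in-order into left and right subtrees.
Root 6: left subtree has 6 nodes {4, 26, 37, 13, 19, 21}, right has 0 { }.
  Root 21: left subtree has 5 nodes {4, 26, 37, 13, 19}, right has 0 { }.
    Root 13: left subtree has 3 nodes {4, 26, 37}, right has 1 {19}.
      Root 37: left subtree has 2 nodes {4, 26}, right has 0 { }.
        Root 26: left subtree has 1 node {4}, right has 0 { }.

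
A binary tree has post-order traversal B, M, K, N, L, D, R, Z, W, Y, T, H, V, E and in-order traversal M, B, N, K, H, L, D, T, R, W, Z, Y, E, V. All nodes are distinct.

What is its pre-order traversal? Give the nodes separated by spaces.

The last element of post-order is the root; it splits in-order into left and right subtrees.
Root E: left subtree has 12 nodes {M, B, N, K, H, L, D, T, R, W, Z, Y}, right has 1 {V}.
  Root H: left subtree has 4 nodes {M, B, N, K}, right has 7 {L, D, T, R, W, Z, Y}.
    Root N: left subtree has 2 nodes {M, B}, right has 1 {K}.
      Root M: left subtree has 0 nodes { }, right has 1 {B}.
    Root T: left subtree has 2 nodes {L, D}, right has 4 {R, W, Z, Y}.
      Root D: left subtree has 1 node {L}, right has 0 { }.
      Root Y: left subtree has 3 nodes {R, W, Z}, right has 0 { }.
        Root W: left subtree has 1 node {R}, right has 1 {Z}.

E H N M B K T D L Y W R Z V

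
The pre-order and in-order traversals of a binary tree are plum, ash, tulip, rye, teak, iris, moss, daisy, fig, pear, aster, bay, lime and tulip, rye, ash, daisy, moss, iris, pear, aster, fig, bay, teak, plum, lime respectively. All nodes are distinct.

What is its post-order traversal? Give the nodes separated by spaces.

The first element of pre-order is the root; it splits in-order into left and right subtrees.
Root plum: left subtree has 11 nodes {tulip, rye, ash, daisy, moss, iris, pear, aster, fig, bay, teak}, right has 1 {lime}.
  Root ash: left subtree has 2 nodes {tulip, rye}, right has 8 {daisy, moss, iris, pear, aster, fig, bay, teak}.
    Root tulip: left subtree has 0 nodes { }, right has 1 {rye}.
    Root teak: left subtree has 7 nodes {daisy, moss, iris, pear, aster, fig, bay}, right has 0 { }.
      Root iris: left subtree has 2 nodes {daisy, moss}, right has 4 {pear, aster, fig, bay}.
        Root moss: left subtree has 1 node {daisy}, right has 0 { }.
        Root fig: left subtree has 2 nodes {pear, aster}, right has 1 {bay}.
          Root pear: left subtree has 0 nodes { }, right has 1 {aster}.

rye tulip daisy moss aster pear bay fig iris teak ash lime plum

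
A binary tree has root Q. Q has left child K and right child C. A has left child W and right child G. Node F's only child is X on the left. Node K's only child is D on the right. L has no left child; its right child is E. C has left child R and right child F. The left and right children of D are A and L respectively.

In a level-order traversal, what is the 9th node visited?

Level-order visits nodes level by level from the root, left to right within each level.
Level 0: Q
Level 1: K, C
Level 2: D, R, F
Level 3: A, L, X
Level 4: W, G, E
Full level-order sequence: Q, K, C, D, R, F, A, L, X, W, G, E.

X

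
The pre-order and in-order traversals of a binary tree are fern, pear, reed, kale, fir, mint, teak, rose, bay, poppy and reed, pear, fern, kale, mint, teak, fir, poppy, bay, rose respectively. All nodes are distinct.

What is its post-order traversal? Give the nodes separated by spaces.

reed pear teak mint poppy bay rose fir kale fern

The first element of pre-order is the root; it splits in-order into left and right subtrees.
Root fern: left subtree has 2 nodes {reed, pear}, right has 7 {kale, mint, teak, fir, poppy, bay, rose}.
  Root pear: left subtree has 1 node {reed}, right has 0 { }.
  Root kale: left subtree has 0 nodes { }, right has 6 {mint, teak, fir, poppy, bay, rose}.
    Root fir: left subtree has 2 nodes {mint, teak}, right has 3 {poppy, bay, rose}.
      Root mint: left subtree has 0 nodes { }, right has 1 {teak}.
      Root rose: left subtree has 2 nodes {poppy, bay}, right has 0 { }.
        Root bay: left subtree has 1 node {poppy}, right has 0 { }.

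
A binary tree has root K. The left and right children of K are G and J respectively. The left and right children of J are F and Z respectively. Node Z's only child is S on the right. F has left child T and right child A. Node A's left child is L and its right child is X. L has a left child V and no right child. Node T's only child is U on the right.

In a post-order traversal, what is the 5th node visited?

L

Post-order visits the left subtree, then the right subtree, then the node.
At K: go left to G.
  G is a leaf — visit G.
At K: go right to J.
  At J: go left to F.
    At F: go left to T.
      At T: no left child.
      At T: go right to U.
        U is a leaf — visit U.
      Visit T.
    At F: go right to A.
      At A: go left to L.
        At L: go left to V.
          V is a leaf — visit V.
        At L: no right child.
        Visit L.
      At A: go right to X.
        X is a leaf — visit X.
      Visit A.
    Visit F.
  At J: go right to Z.
    At Z: no left child.
    At Z: go right to S.
      S is a leaf — visit S.
    Visit Z.
  Visit J.
Visit K.
Full post-order sequence: G, U, T, V, L, X, A, F, S, Z, J, K.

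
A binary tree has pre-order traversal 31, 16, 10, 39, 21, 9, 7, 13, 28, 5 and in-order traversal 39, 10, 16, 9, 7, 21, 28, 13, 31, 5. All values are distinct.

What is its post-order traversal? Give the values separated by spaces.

The first element of pre-order is the root; it splits in-order into left and right subtrees.
Root 31: left subtree has 8 nodes {39, 10, 16, 9, 7, 21, 28, 13}, right has 1 {5}.
  Root 16: left subtree has 2 nodes {39, 10}, right has 5 {9, 7, 21, 28, 13}.
    Root 10: left subtree has 1 node {39}, right has 0 { }.
    Root 21: left subtree has 2 nodes {9, 7}, right has 2 {28, 13}.
      Root 9: left subtree has 0 nodes { }, right has 1 {7}.
      Root 13: left subtree has 1 node {28}, right has 0 { }.

39 10 7 9 28 13 21 16 5 31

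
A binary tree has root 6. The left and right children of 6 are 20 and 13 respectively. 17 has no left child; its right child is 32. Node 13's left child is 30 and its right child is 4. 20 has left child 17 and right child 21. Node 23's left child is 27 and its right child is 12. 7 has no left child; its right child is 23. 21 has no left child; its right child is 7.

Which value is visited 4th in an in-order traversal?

21

In-order visits the left subtree, then the node, then the right subtree.
At 6: go left to 20.
  At 20: go left to 17.
    At 17: no left child.
    Visit 17.
    At 17: go right to 32.
      32 is a leaf — visit 32.
  Visit 20.
  At 20: go right to 21.
    At 21: no left child.
    Visit 21.
    At 21: go right to 7.
      At 7: no left child.
      Visit 7.
      At 7: go right to 23.
        At 23: go left to 27.
          27 is a leaf — visit 27.
        Visit 23.
        At 23: go right to 12.
          12 is a leaf — visit 12.
Visit 6.
At 6: go right to 13.
  At 13: go left to 30.
    30 is a leaf — visit 30.
  Visit 13.
  At 13: go right to 4.
    4 is a leaf — visit 4.
Full in-order sequence: 17, 32, 20, 21, 7, 27, 23, 12, 6, 30, 13, 4.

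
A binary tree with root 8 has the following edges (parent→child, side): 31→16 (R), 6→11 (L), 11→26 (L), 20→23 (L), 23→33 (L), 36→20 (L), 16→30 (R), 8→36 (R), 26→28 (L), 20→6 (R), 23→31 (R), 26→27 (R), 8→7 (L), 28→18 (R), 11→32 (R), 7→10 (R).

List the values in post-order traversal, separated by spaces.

10 7 33 30 16 31 23 18 28 27 26 32 11 6 20 36 8

Post-order visits the left subtree, then the right subtree, then the node.
At 8: go left to 7.
  At 7: no left child.
  At 7: go right to 10.
    10 is a leaf — visit 10.
  Visit 7.
At 8: go right to 36.
  At 36: go left to 20.
    At 20: go left to 23.
      At 23: go left to 33.
        33 is a leaf — visit 33.
      At 23: go right to 31.
        At 31: no left child.
        At 31: go right to 16.
          At 16: no left child.
          At 16: go right to 30.
            30 is a leaf — visit 30.
          Visit 16.
        Visit 31.
      Visit 23.
    At 20: go right to 6.
      At 6: go left to 11.
        At 11: go left to 26.
          At 26: go left to 28.
            At 28: no left child.
            At 28: go right to 18.
              18 is a leaf — visit 18.
            Visit 28.
          At 26: go right to 27.
            27 is a leaf — visit 27.
          Visit 26.
        At 11: go right to 32.
          32 is a leaf — visit 32.
        Visit 11.
      At 6: no right child.
      Visit 6.
    Visit 20.
  At 36: no right child.
  Visit 36.
Visit 8.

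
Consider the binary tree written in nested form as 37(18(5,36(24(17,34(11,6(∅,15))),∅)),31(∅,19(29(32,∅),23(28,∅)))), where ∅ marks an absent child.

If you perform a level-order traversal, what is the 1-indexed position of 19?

Level-order visits nodes level by level from the root, left to right within each level.
Level 0: 37
Level 1: 18, 31
Level 2: 5, 36, 19
Level 3: 24, 29, 23
Level 4: 17, 34, 32, 28
Level 5: 11, 6
Level 6: 15
Full level-order sequence: 37, 18, 31, 5, 36, 19, 24, 29, 23, 17, 34, 32, 28, 11, 6, 15.

6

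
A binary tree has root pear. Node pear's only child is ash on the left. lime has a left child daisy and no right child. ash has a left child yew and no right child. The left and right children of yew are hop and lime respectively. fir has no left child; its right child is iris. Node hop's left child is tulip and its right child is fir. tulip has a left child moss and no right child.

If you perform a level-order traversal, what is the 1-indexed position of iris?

10

Level-order visits nodes level by level from the root, left to right within each level.
Level 0: pear
Level 1: ash
Level 2: yew
Level 3: hop, lime
Level 4: tulip, fir, daisy
Level 5: moss, iris
Full level-order sequence: pear, ash, yew, hop, lime, tulip, fir, daisy, moss, iris.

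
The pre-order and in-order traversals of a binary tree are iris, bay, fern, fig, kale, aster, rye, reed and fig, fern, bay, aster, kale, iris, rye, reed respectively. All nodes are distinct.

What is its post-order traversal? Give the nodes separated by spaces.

fig fern aster kale bay reed rye iris

The first element of pre-order is the root; it splits in-order into left and right subtrees.
Root iris: left subtree has 5 nodes {fig, fern, bay, aster, kale}, right has 2 {rye, reed}.
  Root bay: left subtree has 2 nodes {fig, fern}, right has 2 {aster, kale}.
    Root fern: left subtree has 1 node {fig}, right has 0 { }.
    Root kale: left subtree has 1 node {aster}, right has 0 { }.
  Root rye: left subtree has 0 nodes { }, right has 1 {reed}.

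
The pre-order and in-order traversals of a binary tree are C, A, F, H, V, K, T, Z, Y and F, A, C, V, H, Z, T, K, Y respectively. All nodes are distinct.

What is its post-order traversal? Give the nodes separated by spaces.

The first element of pre-order is the root; it splits in-order into left and right subtrees.
Root C: left subtree has 2 nodes {F, A}, right has 6 {V, H, Z, T, K, Y}.
  Root A: left subtree has 1 node {F}, right has 0 { }.
  Root H: left subtree has 1 node {V}, right has 4 {Z, T, K, Y}.
    Root K: left subtree has 2 nodes {Z, T}, right has 1 {Y}.
      Root T: left subtree has 1 node {Z}, right has 0 { }.

F A V Z T Y K H C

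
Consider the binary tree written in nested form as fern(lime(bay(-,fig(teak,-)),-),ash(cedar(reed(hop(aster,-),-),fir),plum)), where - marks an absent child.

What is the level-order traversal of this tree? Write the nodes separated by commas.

Level-order visits nodes level by level from the root, left to right within each level.
Level 0: fern
Level 1: lime, ash
Level 2: bay, cedar, plum
Level 3: fig, reed, fir
Level 4: teak, hop
Level 5: aster

fern, lime, ash, bay, cedar, plum, fig, reed, fir, teak, hop, aster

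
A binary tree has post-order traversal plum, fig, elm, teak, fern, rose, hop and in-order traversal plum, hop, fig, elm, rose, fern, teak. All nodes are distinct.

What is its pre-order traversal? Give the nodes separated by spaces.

The last element of post-order is the root; it splits in-order into left and right subtrees.
Root hop: left subtree has 1 node {plum}, right has 5 {fig, elm, rose, fern, teak}.
  Root rose: left subtree has 2 nodes {fig, elm}, right has 2 {fern, teak}.
    Root elm: left subtree has 1 node {fig}, right has 0 { }.
    Root fern: left subtree has 0 nodes { }, right has 1 {teak}.

hop plum rose elm fig fern teak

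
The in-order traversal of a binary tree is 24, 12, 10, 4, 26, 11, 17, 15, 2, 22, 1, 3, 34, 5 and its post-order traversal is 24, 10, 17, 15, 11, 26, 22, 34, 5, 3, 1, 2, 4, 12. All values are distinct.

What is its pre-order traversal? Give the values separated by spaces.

12 24 4 10 2 26 11 15 17 1 22 3 5 34

The last element of post-order is the root; it splits in-order into left and right subtrees.
Root 12: left subtree has 1 node {24}, right has 12 {10, 4, 26, 11, 17, 15, 2, 22, 1, 3, 34, 5}.
  Root 4: left subtree has 1 node {10}, right has 10 {26, 11, 17, 15, 2, 22, 1, 3, 34, 5}.
    Root 2: left subtree has 4 nodes {26, 11, 17, 15}, right has 5 {22, 1, 3, 34, 5}.
      Root 26: left subtree has 0 nodes { }, right has 3 {11, 17, 15}.
        Root 11: left subtree has 0 nodes { }, right has 2 {17, 15}.
          Root 15: left subtree has 1 node {17}, right has 0 { }.
      Root 1: left subtree has 1 node {22}, right has 3 {3, 34, 5}.
        Root 3: left subtree has 0 nodes { }, right has 2 {34, 5}.
          Root 5: left subtree has 1 node {34}, right has 0 { }.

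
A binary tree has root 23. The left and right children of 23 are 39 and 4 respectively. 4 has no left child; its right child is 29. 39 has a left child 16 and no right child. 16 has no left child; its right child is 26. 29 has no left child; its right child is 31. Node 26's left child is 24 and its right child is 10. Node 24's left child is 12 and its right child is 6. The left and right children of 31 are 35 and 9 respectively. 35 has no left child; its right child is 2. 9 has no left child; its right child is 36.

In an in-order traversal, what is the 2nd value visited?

In-order visits the left subtree, then the node, then the right subtree.
At 23: go left to 39.
  At 39: go left to 16.
    At 16: no left child.
    Visit 16.
    At 16: go right to 26.
      At 26: go left to 24.
        At 24: go left to 12.
          12 is a leaf — visit 12.
        Visit 24.
        At 24: go right to 6.
          6 is a leaf — visit 6.
      Visit 26.
      At 26: go right to 10.
        10 is a leaf — visit 10.
  Visit 39.
  At 39: no right child.
Visit 23.
At 23: go right to 4.
  At 4: no left child.
  Visit 4.
  At 4: go right to 29.
    At 29: no left child.
    Visit 29.
    At 29: go right to 31.
      At 31: go left to 35.
        At 35: no left child.
        Visit 35.
        At 35: go right to 2.
          2 is a leaf — visit 2.
      Visit 31.
      At 31: go right to 9.
        At 9: no left child.
        Visit 9.
        At 9: go right to 36.
          36 is a leaf — visit 36.
Full in-order sequence: 16, 12, 24, 6, 26, 10, 39, 23, 4, 29, 35, 2, 31, 9, 36.

12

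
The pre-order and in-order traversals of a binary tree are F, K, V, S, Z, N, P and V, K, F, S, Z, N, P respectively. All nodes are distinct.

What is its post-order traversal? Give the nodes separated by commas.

The first element of pre-order is the root; it splits in-order into left and right subtrees.
Root F: left subtree has 2 nodes {V, K}, right has 4 {S, Z, N, P}.
  Root K: left subtree has 1 node {V}, right has 0 { }.
  Root S: left subtree has 0 nodes { }, right has 3 {Z, N, P}.
    Root Z: left subtree has 0 nodes { }, right has 2 {N, P}.
      Root N: left subtree has 0 nodes { }, right has 1 {P}.

V, K, P, N, Z, S, F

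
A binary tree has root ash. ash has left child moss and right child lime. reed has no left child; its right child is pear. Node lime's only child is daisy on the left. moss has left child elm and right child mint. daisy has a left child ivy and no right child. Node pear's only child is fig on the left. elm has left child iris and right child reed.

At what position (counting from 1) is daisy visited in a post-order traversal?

Post-order visits the left subtree, then the right subtree, then the node.
At ash: go left to moss.
  At moss: go left to elm.
    At elm: go left to iris.
      iris is a leaf — visit iris.
    At elm: go right to reed.
      At reed: no left child.
      At reed: go right to pear.
        At pear: go left to fig.
          fig is a leaf — visit fig.
        At pear: no right child.
        Visit pear.
      Visit reed.
    Visit elm.
  At moss: go right to mint.
    mint is a leaf — visit mint.
  Visit moss.
At ash: go right to lime.
  At lime: go left to daisy.
    At daisy: go left to ivy.
      ivy is a leaf — visit ivy.
    At daisy: no right child.
    Visit daisy.
  At lime: no right child.
  Visit lime.
Visit ash.
Full post-order sequence: iris, fig, pear, reed, elm, mint, moss, ivy, daisy, lime, ash.

9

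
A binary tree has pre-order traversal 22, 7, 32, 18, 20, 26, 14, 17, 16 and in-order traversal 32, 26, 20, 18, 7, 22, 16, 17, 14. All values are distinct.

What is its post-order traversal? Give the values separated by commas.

26, 20, 18, 32, 7, 16, 17, 14, 22

The first element of pre-order is the root; it splits in-order into left and right subtrees.
Root 22: left subtree has 5 nodes {32, 26, 20, 18, 7}, right has 3 {16, 17, 14}.
  Root 7: left subtree has 4 nodes {32, 26, 20, 18}, right has 0 { }.
    Root 32: left subtree has 0 nodes { }, right has 3 {26, 20, 18}.
      Root 18: left subtree has 2 nodes {26, 20}, right has 0 { }.
        Root 20: left subtree has 1 node {26}, right has 0 { }.
  Root 14: left subtree has 2 nodes {16, 17}, right has 0 { }.
    Root 17: left subtree has 1 node {16}, right has 0 { }.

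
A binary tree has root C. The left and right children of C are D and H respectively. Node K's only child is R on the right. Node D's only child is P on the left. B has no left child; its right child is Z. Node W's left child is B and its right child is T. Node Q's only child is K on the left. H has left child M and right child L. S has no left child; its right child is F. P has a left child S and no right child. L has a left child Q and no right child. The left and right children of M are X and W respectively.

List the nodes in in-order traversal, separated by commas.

In-order visits the left subtree, then the node, then the right subtree.
At C: go left to D.
  At D: go left to P.
    At P: go left to S.
      At S: no left child.
      Visit S.
      At S: go right to F.
        F is a leaf — visit F.
    Visit P.
    At P: no right child.
  Visit D.
  At D: no right child.
Visit C.
At C: go right to H.
  At H: go left to M.
    At M: go left to X.
      X is a leaf — visit X.
    Visit M.
    At M: go right to W.
      At W: go left to B.
        At B: no left child.
        Visit B.
        At B: go right to Z.
          Z is a leaf — visit Z.
      Visit W.
      At W: go right to T.
        T is a leaf — visit T.
  Visit H.
  At H: go right to L.
    At L: go left to Q.
      At Q: go left to K.
        At K: no left child.
        Visit K.
        At K: go right to R.
          R is a leaf — visit R.
      Visit Q.
      At Q: no right child.
    Visit L.
    At L: no right child.

S, F, P, D, C, X, M, B, Z, W, T, H, K, R, Q, L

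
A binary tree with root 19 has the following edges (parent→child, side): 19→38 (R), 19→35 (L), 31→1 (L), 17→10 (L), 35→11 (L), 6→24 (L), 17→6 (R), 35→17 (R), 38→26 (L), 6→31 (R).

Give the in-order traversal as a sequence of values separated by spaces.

11 35 10 17 24 6 1 31 19 26 38

In-order visits the left subtree, then the node, then the right subtree.
At 19: go left to 35.
  At 35: go left to 11.
    11 is a leaf — visit 11.
  Visit 35.
  At 35: go right to 17.
    At 17: go left to 10.
      10 is a leaf — visit 10.
    Visit 17.
    At 17: go right to 6.
      At 6: go left to 24.
        24 is a leaf — visit 24.
      Visit 6.
      At 6: go right to 31.
        At 31: go left to 1.
          1 is a leaf — visit 1.
        Visit 31.
        At 31: no right child.
Visit 19.
At 19: go right to 38.
  At 38: go left to 26.
    26 is a leaf — visit 26.
  Visit 38.
  At 38: no right child.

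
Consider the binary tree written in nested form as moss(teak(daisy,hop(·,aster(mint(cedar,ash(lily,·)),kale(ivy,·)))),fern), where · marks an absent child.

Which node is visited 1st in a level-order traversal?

Level-order visits nodes level by level from the root, left to right within each level.
Level 0: moss
Level 1: teak, fern
Level 2: daisy, hop
Level 3: aster
Level 4: mint, kale
Level 5: cedar, ash, ivy
Level 6: lily
Full level-order sequence: moss, teak, fern, daisy, hop, aster, mint, kale, cedar, ash, ivy, lily.

moss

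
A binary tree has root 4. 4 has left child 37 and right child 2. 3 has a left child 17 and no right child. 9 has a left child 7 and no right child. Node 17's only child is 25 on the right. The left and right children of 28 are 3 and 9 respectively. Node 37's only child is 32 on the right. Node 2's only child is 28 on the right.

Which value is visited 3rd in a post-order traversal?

Post-order visits the left subtree, then the right subtree, then the node.
At 4: go left to 37.
  At 37: no left child.
  At 37: go right to 32.
    32 is a leaf — visit 32.
  Visit 37.
At 4: go right to 2.
  At 2: no left child.
  At 2: go right to 28.
    At 28: go left to 3.
      At 3: go left to 17.
        At 17: no left child.
        At 17: go right to 25.
          25 is a leaf — visit 25.
        Visit 17.
      At 3: no right child.
      Visit 3.
    At 28: go right to 9.
      At 9: go left to 7.
        7 is a leaf — visit 7.
      At 9: no right child.
      Visit 9.
    Visit 28.
  Visit 2.
Visit 4.
Full post-order sequence: 32, 37, 25, 17, 3, 7, 9, 28, 2, 4.

25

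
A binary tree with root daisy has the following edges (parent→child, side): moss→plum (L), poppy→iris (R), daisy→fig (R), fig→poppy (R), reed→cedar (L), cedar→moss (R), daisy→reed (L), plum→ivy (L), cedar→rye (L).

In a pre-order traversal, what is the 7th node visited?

ivy

Pre-order visits the node, then its left subtree, then its right subtree.
Visit daisy.
At daisy: go left to reed.
  Visit reed.
  At reed: go left to cedar.
    Visit cedar.
    At cedar: go left to rye.
      rye is a leaf — visit rye.
    At cedar: go right to moss.
      Visit moss.
      At moss: go left to plum.
        Visit plum.
        At plum: go left to ivy.
          ivy is a leaf — visit ivy.
        At plum: no right child.
      At moss: no right child.
  At reed: no right child.
At daisy: go right to fig.
  Visit fig.
  At fig: no left child.
  At fig: go right to poppy.
    Visit poppy.
    At poppy: no left child.
    At poppy: go right to iris.
      iris is a leaf — visit iris.
Full pre-order sequence: daisy, reed, cedar, rye, moss, plum, ivy, fig, poppy, iris.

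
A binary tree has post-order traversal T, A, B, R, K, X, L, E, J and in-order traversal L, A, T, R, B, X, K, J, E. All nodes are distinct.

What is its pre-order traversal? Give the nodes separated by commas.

The last element of post-order is the root; it splits in-order into left and right subtrees.
Root J: left subtree has 7 nodes {L, A, T, R, B, X, K}, right has 1 {E}.
  Root L: left subtree has 0 nodes { }, right has 6 {A, T, R, B, X, K}.
    Root X: left subtree has 4 nodes {A, T, R, B}, right has 1 {K}.
      Root R: left subtree has 2 nodes {A, T}, right has 1 {B}.
        Root A: left subtree has 0 nodes { }, right has 1 {T}.

J, L, X, R, A, T, B, K, E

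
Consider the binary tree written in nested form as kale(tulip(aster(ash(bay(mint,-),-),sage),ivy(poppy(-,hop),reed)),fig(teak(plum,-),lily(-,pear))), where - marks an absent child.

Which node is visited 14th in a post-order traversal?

lily

Post-order visits the left subtree, then the right subtree, then the node.
At kale: go left to tulip.
  At tulip: go left to aster.
    At aster: go left to ash.
      At ash: go left to bay.
        At bay: go left to mint.
          mint is a leaf — visit mint.
        At bay: no right child.
        Visit bay.
      At ash: no right child.
      Visit ash.
    At aster: go right to sage.
      sage is a leaf — visit sage.
    Visit aster.
  At tulip: go right to ivy.
    At ivy: go left to poppy.
      At poppy: no left child.
      At poppy: go right to hop.
        hop is a leaf — visit hop.
      Visit poppy.
    At ivy: go right to reed.
      reed is a leaf — visit reed.
    Visit ivy.
  Visit tulip.
At kale: go right to fig.
  At fig: go left to teak.
    At teak: go left to plum.
      plum is a leaf — visit plum.
    At teak: no right child.
    Visit teak.
  At fig: go right to lily.
    At lily: no left child.
    At lily: go right to pear.
      pear is a leaf — visit pear.
    Visit lily.
  Visit fig.
Visit kale.
Full post-order sequence: mint, bay, ash, sage, aster, hop, poppy, reed, ivy, tulip, plum, teak, pear, lily, fig, kale.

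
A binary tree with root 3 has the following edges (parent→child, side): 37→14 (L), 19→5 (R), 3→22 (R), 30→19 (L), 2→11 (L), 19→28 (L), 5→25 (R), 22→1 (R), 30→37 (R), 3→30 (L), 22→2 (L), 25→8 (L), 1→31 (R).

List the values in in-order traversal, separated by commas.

In-order visits the left subtree, then the node, then the right subtree.
At 3: go left to 30.
  At 30: go left to 19.
    At 19: go left to 28.
      28 is a leaf — visit 28.
    Visit 19.
    At 19: go right to 5.
      At 5: no left child.
      Visit 5.
      At 5: go right to 25.
        At 25: go left to 8.
          8 is a leaf — visit 8.
        Visit 25.
        At 25: no right child.
  Visit 30.
  At 30: go right to 37.
    At 37: go left to 14.
      14 is a leaf — visit 14.
    Visit 37.
    At 37: no right child.
Visit 3.
At 3: go right to 22.
  At 22: go left to 2.
    At 2: go left to 11.
      11 is a leaf — visit 11.
    Visit 2.
    At 2: no right child.
  Visit 22.
  At 22: go right to 1.
    At 1: no left child.
    Visit 1.
    At 1: go right to 31.
      31 is a leaf — visit 31.

28, 19, 5, 8, 25, 30, 14, 37, 3, 11, 2, 22, 1, 31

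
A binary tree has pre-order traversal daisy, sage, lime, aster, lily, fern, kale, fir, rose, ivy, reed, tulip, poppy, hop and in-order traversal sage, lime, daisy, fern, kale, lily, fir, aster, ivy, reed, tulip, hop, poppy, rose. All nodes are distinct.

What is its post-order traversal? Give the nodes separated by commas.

lime, sage, kale, fern, fir, lily, hop, poppy, tulip, reed, ivy, rose, aster, daisy

The first element of pre-order is the root; it splits in-order into left and right subtrees.
Root daisy: left subtree has 2 nodes {sage, lime}, right has 11 {fern, kale, lily, fir, aster, ivy, reed, tulip, hop, poppy, rose}.
  Root sage: left subtree has 0 nodes { }, right has 1 {lime}.
  Root aster: left subtree has 4 nodes {fern, kale, lily, fir}, right has 6 {ivy, reed, tulip, hop, poppy, rose}.
    Root lily: left subtree has 2 nodes {fern, kale}, right has 1 {fir}.
      Root fern: left subtree has 0 nodes { }, right has 1 {kale}.
    Root rose: left subtree has 5 nodes {ivy, reed, tulip, hop, poppy}, right has 0 { }.
      Root ivy: left subtree has 0 nodes { }, right has 4 {reed, tulip, hop, poppy}.
        Root reed: left subtree has 0 nodes { }, right has 3 {tulip, hop, poppy}.
          Root tulip: left subtree has 0 nodes { }, right has 2 {hop, poppy}.
            Root poppy: left subtree has 1 node {hop}, right has 0 { }.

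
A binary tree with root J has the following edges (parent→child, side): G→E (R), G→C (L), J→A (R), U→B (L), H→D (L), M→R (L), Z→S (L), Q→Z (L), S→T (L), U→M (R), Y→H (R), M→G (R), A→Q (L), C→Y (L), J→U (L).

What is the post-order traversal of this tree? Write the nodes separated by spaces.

Post-order visits the left subtree, then the right subtree, then the node.
At J: go left to U.
  At U: go left to B.
    B is a leaf — visit B.
  At U: go right to M.
    At M: go left to R.
      R is a leaf — visit R.
    At M: go right to G.
      At G: go left to C.
        At C: go left to Y.
          At Y: no left child.
          At Y: go right to H.
            At H: go left to D.
              D is a leaf — visit D.
            At H: no right child.
            Visit H.
          Visit Y.
        At C: no right child.
        Visit C.
      At G: go right to E.
        E is a leaf — visit E.
      Visit G.
    Visit M.
  Visit U.
At J: go right to A.
  At A: go left to Q.
    At Q: go left to Z.
      At Z: go left to S.
        At S: go left to T.
          T is a leaf — visit T.
        At S: no right child.
        Visit S.
      At Z: no right child.
      Visit Z.
    At Q: no right child.
    Visit Q.
  At A: no right child.
  Visit A.
Visit J.

B R D H Y C E G M U T S Z Q A J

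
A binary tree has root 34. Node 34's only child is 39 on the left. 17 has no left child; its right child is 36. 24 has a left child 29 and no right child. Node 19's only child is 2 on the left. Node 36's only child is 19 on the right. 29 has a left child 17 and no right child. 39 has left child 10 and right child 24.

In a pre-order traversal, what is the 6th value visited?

17

Pre-order visits the node, then its left subtree, then its right subtree.
Visit 34.
At 34: go left to 39.
  Visit 39.
  At 39: go left to 10.
    10 is a leaf — visit 10.
  At 39: go right to 24.
    Visit 24.
    At 24: go left to 29.
      Visit 29.
      At 29: go left to 17.
        Visit 17.
        At 17: no left child.
        At 17: go right to 36.
          Visit 36.
          At 36: no left child.
          At 36: go right to 19.
            Visit 19.
            At 19: go left to 2.
              2 is a leaf — visit 2.
            At 19: no right child.
      At 29: no right child.
    At 24: no right child.
At 34: no right child.
Full pre-order sequence: 34, 39, 10, 24, 29, 17, 36, 19, 2.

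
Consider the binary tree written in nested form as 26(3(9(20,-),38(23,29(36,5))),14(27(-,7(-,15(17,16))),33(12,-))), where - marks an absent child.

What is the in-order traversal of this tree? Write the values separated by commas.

20, 9, 3, 23, 38, 36, 29, 5, 26, 27, 7, 17, 15, 16, 14, 12, 33

In-order visits the left subtree, then the node, then the right subtree.
At 26: go left to 3.
  At 3: go left to 9.
    At 9: go left to 20.
      20 is a leaf — visit 20.
    Visit 9.
    At 9: no right child.
  Visit 3.
  At 3: go right to 38.
    At 38: go left to 23.
      23 is a leaf — visit 23.
    Visit 38.
    At 38: go right to 29.
      At 29: go left to 36.
        36 is a leaf — visit 36.
      Visit 29.
      At 29: go right to 5.
        5 is a leaf — visit 5.
Visit 26.
At 26: go right to 14.
  At 14: go left to 27.
    At 27: no left child.
    Visit 27.
    At 27: go right to 7.
      At 7: no left child.
      Visit 7.
      At 7: go right to 15.
        At 15: go left to 17.
          17 is a leaf — visit 17.
        Visit 15.
        At 15: go right to 16.
          16 is a leaf — visit 16.
  Visit 14.
  At 14: go right to 33.
    At 33: go left to 12.
      12 is a leaf — visit 12.
    Visit 33.
    At 33: no right child.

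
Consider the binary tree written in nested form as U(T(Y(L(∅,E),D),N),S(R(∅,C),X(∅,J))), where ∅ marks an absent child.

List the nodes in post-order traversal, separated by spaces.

E L D Y N T C R J X S U

Post-order visits the left subtree, then the right subtree, then the node.
At U: go left to T.
  At T: go left to Y.
    At Y: go left to L.
      At L: no left child.
      At L: go right to E.
        E is a leaf — visit E.
      Visit L.
    At Y: go right to D.
      D is a leaf — visit D.
    Visit Y.
  At T: go right to N.
    N is a leaf — visit N.
  Visit T.
At U: go right to S.
  At S: go left to R.
    At R: no left child.
    At R: go right to C.
      C is a leaf — visit C.
    Visit R.
  At S: go right to X.
    At X: no left child.
    At X: go right to J.
      J is a leaf — visit J.
    Visit X.
  Visit S.
Visit U.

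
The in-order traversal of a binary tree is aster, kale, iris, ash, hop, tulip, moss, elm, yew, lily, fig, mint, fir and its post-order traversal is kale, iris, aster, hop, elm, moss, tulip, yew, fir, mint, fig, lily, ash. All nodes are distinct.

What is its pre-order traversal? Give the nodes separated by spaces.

The last element of post-order is the root; it splits in-order into left and right subtrees.
Root ash: left subtree has 3 nodes {aster, kale, iris}, right has 9 {hop, tulip, moss, elm, yew, lily, fig, mint, fir}.
  Root aster: left subtree has 0 nodes { }, right has 2 {kale, iris}.
    Root iris: left subtree has 1 node {kale}, right has 0 { }.
  Root lily: left subtree has 5 nodes {hop, tulip, moss, elm, yew}, right has 3 {fig, mint, fir}.
    Root yew: left subtree has 4 nodes {hop, tulip, moss, elm}, right has 0 { }.
      Root tulip: left subtree has 1 node {hop}, right has 2 {moss, elm}.
        Root moss: left subtree has 0 nodes { }, right has 1 {elm}.
    Root fig: left subtree has 0 nodes { }, right has 2 {mint, fir}.
      Root mint: left subtree has 0 nodes { }, right has 1 {fir}.

ash aster iris kale lily yew tulip hop moss elm fig mint fir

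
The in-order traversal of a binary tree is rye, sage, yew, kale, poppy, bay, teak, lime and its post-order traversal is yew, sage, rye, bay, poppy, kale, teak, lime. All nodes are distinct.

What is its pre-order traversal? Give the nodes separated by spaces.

The last element of post-order is the root; it splits in-order into left and right subtrees.
Root lime: left subtree has 7 nodes {rye, sage, yew, kale, poppy, bay, teak}, right has 0 { }.
  Root teak: left subtree has 6 nodes {rye, sage, yew, kale, poppy, bay}, right has 0 { }.
    Root kale: left subtree has 3 nodes {rye, sage, yew}, right has 2 {poppy, bay}.
      Root rye: left subtree has 0 nodes { }, right has 2 {sage, yew}.
        Root sage: left subtree has 0 nodes { }, right has 1 {yew}.
      Root poppy: left subtree has 0 nodes { }, right has 1 {bay}.

lime teak kale rye sage yew poppy bay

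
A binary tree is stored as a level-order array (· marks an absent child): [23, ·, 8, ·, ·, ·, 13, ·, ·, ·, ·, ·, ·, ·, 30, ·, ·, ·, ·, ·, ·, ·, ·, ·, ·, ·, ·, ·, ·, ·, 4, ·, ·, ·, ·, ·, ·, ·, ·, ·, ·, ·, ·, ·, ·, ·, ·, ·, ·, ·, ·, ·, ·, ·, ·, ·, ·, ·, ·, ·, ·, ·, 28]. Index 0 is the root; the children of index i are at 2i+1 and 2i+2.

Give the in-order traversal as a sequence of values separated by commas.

In-order visits the left subtree, then the node, then the right subtree.
At 23: no left child.
Visit 23.
At 23: go right to 8.
  At 8: no left child.
  Visit 8.
  At 8: go right to 13.
    At 13: no left child.
    Visit 13.
    At 13: go right to 30.
      At 30: no left child.
      Visit 30.
      At 30: go right to 4.
        At 4: no left child.
        Visit 4.
        At 4: go right to 28.
          28 is a leaf — visit 28.

23, 8, 13, 30, 4, 28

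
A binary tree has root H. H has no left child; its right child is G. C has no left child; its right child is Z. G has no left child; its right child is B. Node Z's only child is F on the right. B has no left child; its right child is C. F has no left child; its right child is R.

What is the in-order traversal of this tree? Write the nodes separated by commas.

In-order visits the left subtree, then the node, then the right subtree.
At H: no left child.
Visit H.
At H: go right to G.
  At G: no left child.
  Visit G.
  At G: go right to B.
    At B: no left child.
    Visit B.
    At B: go right to C.
      At C: no left child.
      Visit C.
      At C: go right to Z.
        At Z: no left child.
        Visit Z.
        At Z: go right to F.
          At F: no left child.
          Visit F.
          At F: go right to R.
            R is a leaf — visit R.

H, G, B, C, Z, F, R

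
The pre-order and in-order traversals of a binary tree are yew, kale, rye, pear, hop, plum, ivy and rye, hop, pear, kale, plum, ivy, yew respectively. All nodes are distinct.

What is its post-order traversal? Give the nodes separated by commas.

hop, pear, rye, ivy, plum, kale, yew

The first element of pre-order is the root; it splits in-order into left and right subtrees.
Root yew: left subtree has 6 nodes {rye, hop, pear, kale, plum, ivy}, right has 0 { }.
  Root kale: left subtree has 3 nodes {rye, hop, pear}, right has 2 {plum, ivy}.
    Root rye: left subtree has 0 nodes { }, right has 2 {hop, pear}.
      Root pear: left subtree has 1 node {hop}, right has 0 { }.
    Root plum: left subtree has 0 nodes { }, right has 1 {ivy}.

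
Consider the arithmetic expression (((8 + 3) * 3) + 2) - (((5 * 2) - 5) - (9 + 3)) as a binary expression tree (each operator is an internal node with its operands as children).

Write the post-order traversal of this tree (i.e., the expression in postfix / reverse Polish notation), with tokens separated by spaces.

Post-order on an expression tree gives postfix notation: for each operator, emit left operand, right operand, then the operator.

8 3 + 3 * 2 + 5 2 * 5 - 9 3 + - -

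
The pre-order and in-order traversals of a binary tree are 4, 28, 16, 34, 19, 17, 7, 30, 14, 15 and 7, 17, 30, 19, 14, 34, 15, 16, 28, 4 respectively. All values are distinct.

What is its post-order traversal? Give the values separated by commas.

The first element of pre-order is the root; it splits in-order into left and right subtrees.
Root 4: left subtree has 9 nodes {7, 17, 30, 19, 14, 34, 15, 16, 28}, right has 0 { }.
  Root 28: left subtree has 8 nodes {7, 17, 30, 19, 14, 34, 15, 16}, right has 0 { }.
    Root 16: left subtree has 7 nodes {7, 17, 30, 19, 14, 34, 15}, right has 0 { }.
      Root 34: left subtree has 5 nodes {7, 17, 30, 19, 14}, right has 1 {15}.
        Root 19: left subtree has 3 nodes {7, 17, 30}, right has 1 {14}.
          Root 17: left subtree has 1 node {7}, right has 1 {30}.

7, 30, 17, 14, 19, 15, 34, 16, 28, 4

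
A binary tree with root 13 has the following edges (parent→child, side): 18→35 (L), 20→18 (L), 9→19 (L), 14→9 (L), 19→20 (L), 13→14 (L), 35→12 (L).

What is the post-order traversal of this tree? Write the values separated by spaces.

12 35 18 20 19 9 14 13

Post-order visits the left subtree, then the right subtree, then the node.
At 13: go left to 14.
  At 14: go left to 9.
    At 9: go left to 19.
      At 19: go left to 20.
        At 20: go left to 18.
          At 18: go left to 35.
            At 35: go left to 12.
              12 is a leaf — visit 12.
            At 35: no right child.
            Visit 35.
          At 18: no right child.
          Visit 18.
        At 20: no right child.
        Visit 20.
      At 19: no right child.
      Visit 19.
    At 9: no right child.
    Visit 9.
  At 14: no right child.
  Visit 14.
At 13: no right child.
Visit 13.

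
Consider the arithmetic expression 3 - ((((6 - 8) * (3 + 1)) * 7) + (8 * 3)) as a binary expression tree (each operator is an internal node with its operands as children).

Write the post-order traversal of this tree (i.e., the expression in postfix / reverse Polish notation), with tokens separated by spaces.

3 6 8 - 3 1 + * 7 * 8 3 * + -

Post-order on an expression tree gives postfix notation: for each operator, emit left operand, right operand, then the operator.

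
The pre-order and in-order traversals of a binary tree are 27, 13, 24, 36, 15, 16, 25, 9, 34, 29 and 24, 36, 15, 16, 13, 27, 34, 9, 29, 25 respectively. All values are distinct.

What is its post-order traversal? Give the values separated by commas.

The first element of pre-order is the root; it splits in-order into left and right subtrees.
Root 27: left subtree has 5 nodes {24, 36, 15, 16, 13}, right has 4 {34, 9, 29, 25}.
  Root 13: left subtree has 4 nodes {24, 36, 15, 16}, right has 0 { }.
    Root 24: left subtree has 0 nodes { }, right has 3 {36, 15, 16}.
      Root 36: left subtree has 0 nodes { }, right has 2 {15, 16}.
        Root 15: left subtree has 0 nodes { }, right has 1 {16}.
  Root 25: left subtree has 3 nodes {34, 9, 29}, right has 0 { }.
    Root 9: left subtree has 1 node {34}, right has 1 {29}.

16, 15, 36, 24, 13, 34, 29, 9, 25, 27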